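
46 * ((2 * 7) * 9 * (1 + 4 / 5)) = 52164 / 5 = 10432.80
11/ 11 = 1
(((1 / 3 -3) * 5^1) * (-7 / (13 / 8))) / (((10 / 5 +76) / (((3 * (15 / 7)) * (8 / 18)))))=3200 / 1521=2.10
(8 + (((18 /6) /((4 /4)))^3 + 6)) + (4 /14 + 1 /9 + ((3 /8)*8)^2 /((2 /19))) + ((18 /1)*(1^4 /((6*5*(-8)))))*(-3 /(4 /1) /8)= 10233527 /80640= 126.90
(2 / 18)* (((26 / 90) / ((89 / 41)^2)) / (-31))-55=-5469670378 / 99448155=-55.00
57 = 57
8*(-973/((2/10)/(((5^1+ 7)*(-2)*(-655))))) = -611822400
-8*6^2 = -288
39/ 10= 3.90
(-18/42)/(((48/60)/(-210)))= 225/2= 112.50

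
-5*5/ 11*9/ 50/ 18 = -0.02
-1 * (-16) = 16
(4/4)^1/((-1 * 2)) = -1/2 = -0.50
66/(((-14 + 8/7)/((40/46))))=-308/69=-4.46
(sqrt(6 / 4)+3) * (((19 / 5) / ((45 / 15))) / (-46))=-0.12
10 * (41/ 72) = 205/ 36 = 5.69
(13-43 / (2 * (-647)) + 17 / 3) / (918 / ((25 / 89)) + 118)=1814825 / 328619064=0.01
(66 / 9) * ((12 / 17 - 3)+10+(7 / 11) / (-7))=2848 / 51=55.84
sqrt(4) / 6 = 1 / 3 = 0.33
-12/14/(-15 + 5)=3/35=0.09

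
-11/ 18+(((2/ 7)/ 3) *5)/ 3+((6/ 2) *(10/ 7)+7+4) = 89/ 6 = 14.83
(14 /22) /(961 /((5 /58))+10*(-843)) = 35 /149468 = 0.00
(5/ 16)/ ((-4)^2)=5/ 256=0.02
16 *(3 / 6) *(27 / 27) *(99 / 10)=396 / 5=79.20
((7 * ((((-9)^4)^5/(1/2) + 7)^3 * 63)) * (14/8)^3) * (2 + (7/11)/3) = 75162671729942547023979610000000000000000000000000000000000000.00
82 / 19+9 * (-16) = -2654 / 19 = -139.68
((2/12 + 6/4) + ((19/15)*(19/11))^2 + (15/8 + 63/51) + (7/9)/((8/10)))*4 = 4334509/102850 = 42.14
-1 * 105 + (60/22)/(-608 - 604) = -233315/2222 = -105.00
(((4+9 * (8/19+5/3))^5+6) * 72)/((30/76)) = 730602481631376/651605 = 1121235229.37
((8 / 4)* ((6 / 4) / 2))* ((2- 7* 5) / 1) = -49.50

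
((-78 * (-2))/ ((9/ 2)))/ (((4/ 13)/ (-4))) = -1352/ 3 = -450.67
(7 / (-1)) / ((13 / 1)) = -7 / 13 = -0.54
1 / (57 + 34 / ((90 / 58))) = 45 / 3551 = 0.01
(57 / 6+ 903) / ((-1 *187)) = -1825 / 374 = -4.88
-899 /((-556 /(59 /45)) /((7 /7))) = 53041 /25020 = 2.12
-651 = -651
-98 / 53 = -1.85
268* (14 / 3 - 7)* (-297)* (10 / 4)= 464310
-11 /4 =-2.75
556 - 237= 319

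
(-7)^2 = 49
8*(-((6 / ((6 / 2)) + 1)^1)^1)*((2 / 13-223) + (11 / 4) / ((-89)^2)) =550730430 / 102973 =5348.30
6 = 6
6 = 6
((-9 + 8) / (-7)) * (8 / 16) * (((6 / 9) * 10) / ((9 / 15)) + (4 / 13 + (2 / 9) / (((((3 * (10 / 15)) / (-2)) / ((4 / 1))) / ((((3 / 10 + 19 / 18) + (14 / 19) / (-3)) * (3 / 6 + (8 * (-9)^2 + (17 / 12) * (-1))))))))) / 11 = -1710607 / 420147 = -4.07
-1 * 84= -84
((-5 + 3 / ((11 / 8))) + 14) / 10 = 123 / 110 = 1.12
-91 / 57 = -1.60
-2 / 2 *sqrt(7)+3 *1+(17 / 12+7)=137 / 12-sqrt(7)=8.77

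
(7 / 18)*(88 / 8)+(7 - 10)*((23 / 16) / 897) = 7999 / 1872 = 4.27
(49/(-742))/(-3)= 0.02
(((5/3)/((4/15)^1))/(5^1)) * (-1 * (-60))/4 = 75/4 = 18.75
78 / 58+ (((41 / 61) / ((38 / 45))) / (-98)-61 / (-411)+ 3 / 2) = 8082425891 / 2707567716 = 2.99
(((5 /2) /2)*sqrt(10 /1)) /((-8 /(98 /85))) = -49*sqrt(10) /272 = -0.57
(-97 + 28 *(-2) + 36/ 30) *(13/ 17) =-9867/ 85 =-116.08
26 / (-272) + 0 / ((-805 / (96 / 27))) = -13 / 136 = -0.10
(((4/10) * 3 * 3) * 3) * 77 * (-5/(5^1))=-4158/5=-831.60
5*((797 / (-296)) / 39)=-3985 / 11544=-0.35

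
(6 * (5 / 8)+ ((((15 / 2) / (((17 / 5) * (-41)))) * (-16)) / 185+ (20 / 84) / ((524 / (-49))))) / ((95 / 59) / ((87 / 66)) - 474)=-64723784995 / 8198507027148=-0.01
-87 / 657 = -29 / 219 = -0.13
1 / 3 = 0.33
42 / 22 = 21 / 11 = 1.91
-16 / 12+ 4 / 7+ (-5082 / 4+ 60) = -50873 / 42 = -1211.26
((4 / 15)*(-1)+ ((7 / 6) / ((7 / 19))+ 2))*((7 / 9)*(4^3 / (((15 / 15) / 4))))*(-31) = -1361024 / 45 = -30244.98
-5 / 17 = -0.29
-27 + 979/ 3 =898/ 3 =299.33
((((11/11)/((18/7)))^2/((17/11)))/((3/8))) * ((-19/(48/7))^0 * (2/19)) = 2156/78489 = 0.03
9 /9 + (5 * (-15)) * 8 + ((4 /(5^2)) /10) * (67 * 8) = -590.42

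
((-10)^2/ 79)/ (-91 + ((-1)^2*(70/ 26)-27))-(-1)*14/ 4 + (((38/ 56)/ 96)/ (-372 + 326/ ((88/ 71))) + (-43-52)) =-34918864460149/ 381580883040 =-91.51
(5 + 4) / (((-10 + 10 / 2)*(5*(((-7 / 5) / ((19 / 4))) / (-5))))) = -171 / 28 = -6.11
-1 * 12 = -12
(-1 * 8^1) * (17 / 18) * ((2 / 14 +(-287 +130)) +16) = 67048 / 63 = 1064.25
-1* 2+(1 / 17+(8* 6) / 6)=103 / 17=6.06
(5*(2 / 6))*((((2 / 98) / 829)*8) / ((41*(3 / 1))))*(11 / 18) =220 / 134902341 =0.00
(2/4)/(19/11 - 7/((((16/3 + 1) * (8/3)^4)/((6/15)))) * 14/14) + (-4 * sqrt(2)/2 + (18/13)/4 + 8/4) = 252175749/95626154 - 2 * sqrt(2) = -0.19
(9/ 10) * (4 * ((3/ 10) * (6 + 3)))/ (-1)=-243/ 25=-9.72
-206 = -206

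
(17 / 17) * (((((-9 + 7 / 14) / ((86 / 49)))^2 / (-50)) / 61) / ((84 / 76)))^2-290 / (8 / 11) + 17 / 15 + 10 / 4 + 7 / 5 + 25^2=16947295598052560569 / 73275025080960000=231.28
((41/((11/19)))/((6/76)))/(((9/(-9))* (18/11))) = -14801/27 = -548.19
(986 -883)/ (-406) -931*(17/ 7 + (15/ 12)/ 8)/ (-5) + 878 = 44141621/ 32480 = 1359.04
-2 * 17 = -34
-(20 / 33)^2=-400 / 1089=-0.37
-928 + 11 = -917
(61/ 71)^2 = 3721/ 5041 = 0.74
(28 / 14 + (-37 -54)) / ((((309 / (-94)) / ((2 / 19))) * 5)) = 16732 / 29355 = 0.57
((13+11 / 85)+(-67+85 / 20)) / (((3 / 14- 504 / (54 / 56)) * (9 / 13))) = 0.14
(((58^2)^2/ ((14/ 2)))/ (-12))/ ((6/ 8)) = -179626.92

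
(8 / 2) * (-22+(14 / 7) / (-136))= -1497 / 17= -88.06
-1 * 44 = -44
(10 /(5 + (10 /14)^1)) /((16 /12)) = 21 /16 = 1.31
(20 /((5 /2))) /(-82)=-4 /41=-0.10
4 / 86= 2 / 43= 0.05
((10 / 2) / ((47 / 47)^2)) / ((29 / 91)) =455 / 29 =15.69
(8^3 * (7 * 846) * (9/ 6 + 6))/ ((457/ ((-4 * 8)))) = -727695360/ 457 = -1592331.20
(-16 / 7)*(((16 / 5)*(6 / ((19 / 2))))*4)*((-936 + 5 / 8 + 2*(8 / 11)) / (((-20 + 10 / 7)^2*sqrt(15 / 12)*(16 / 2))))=11045664*sqrt(5) / 4415125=5.59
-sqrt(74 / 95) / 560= -sqrt(7030) / 53200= -0.00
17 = 17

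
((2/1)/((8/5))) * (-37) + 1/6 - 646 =-8305/12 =-692.08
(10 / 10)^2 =1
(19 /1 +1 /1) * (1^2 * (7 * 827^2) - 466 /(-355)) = 6798256124 /71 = 95750086.25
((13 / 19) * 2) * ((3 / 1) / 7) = 78 / 133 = 0.59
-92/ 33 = -2.79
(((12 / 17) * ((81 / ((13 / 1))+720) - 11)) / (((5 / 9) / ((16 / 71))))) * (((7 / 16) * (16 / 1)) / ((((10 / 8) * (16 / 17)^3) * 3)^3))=227012074402463 / 4839178240000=46.91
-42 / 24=-7 / 4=-1.75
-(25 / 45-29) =256 / 9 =28.44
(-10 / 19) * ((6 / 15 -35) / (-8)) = -173 / 76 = -2.28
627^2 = 393129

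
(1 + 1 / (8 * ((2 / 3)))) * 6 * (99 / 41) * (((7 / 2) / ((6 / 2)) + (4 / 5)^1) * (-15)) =-507.53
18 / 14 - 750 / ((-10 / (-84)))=-44091 / 7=-6298.71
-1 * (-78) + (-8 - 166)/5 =216/5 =43.20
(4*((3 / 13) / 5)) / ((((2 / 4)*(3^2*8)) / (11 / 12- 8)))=-17 / 468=-0.04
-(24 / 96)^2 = -1 / 16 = -0.06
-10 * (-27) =270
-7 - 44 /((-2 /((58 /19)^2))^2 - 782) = -15361231073 /2212244647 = -6.94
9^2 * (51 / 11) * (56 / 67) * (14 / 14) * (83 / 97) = 19200888 / 71489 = 268.59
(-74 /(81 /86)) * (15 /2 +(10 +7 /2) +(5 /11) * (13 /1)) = -1883744 /891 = -2114.19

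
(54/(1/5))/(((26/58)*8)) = 3915/52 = 75.29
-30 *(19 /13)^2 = -64.08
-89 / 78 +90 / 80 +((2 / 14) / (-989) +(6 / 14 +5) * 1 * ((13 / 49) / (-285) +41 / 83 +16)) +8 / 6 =3990451447007 / 43923111960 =90.85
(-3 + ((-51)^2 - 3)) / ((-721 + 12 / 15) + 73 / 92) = -397900 / 110309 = -3.61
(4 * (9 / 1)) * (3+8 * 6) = 1836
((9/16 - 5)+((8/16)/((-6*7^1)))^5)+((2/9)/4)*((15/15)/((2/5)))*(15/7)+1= -3.14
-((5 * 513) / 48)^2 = -731025 / 256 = -2855.57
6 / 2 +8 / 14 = 25 / 7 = 3.57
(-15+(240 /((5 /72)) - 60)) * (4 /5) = 13524 /5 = 2704.80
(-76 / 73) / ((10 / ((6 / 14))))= -114 / 2555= -0.04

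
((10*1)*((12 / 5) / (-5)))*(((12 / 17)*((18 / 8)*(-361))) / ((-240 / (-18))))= 87723 / 425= 206.41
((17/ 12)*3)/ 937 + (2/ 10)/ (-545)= 42577/ 10213300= 0.00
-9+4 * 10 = 31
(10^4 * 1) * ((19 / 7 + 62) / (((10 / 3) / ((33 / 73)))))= 44847000 / 511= 87763.21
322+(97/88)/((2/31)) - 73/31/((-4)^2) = 924623/2728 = 338.94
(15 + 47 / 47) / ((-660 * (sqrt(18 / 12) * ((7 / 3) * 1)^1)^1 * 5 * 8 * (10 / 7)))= -sqrt(6) / 16500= -0.00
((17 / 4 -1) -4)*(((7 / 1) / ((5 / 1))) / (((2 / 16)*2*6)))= -7 / 10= -0.70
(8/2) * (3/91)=12/91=0.13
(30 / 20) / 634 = 3 / 1268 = 0.00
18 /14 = 9 /7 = 1.29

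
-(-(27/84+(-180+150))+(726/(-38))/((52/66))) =-37551/6916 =-5.43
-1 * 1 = -1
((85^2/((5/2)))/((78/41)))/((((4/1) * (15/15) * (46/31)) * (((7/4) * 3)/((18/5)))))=367319/2093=175.50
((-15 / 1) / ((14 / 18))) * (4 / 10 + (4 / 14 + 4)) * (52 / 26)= -8856 / 49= -180.73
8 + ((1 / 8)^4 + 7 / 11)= 389131 / 45056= 8.64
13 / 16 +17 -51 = -531 / 16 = -33.19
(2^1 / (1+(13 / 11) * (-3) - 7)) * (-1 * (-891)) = -186.69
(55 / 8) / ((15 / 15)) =55 / 8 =6.88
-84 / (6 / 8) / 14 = -8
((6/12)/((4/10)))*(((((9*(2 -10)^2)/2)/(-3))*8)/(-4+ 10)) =-160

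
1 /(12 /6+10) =1 /12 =0.08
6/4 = 3/2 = 1.50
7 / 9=0.78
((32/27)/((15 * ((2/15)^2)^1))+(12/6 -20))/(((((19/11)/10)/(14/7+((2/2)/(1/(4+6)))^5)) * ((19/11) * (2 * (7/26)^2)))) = -31341862.12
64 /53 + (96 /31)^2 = 549952 /50933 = 10.80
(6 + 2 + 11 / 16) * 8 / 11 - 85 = -1731 / 22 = -78.68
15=15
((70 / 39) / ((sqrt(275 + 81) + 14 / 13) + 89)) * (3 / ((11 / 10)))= 0.04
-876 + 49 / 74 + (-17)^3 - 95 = -435367 / 74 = -5883.34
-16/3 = -5.33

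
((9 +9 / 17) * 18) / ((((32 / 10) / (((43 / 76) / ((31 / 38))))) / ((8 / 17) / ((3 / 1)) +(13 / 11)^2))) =57.76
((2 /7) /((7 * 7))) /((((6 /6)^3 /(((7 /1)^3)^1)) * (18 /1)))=1 /9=0.11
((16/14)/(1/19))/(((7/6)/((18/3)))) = 5472/49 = 111.67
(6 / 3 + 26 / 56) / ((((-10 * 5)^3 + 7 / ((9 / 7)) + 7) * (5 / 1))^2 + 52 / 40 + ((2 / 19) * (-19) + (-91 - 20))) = 27945 / 4428805542637322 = 0.00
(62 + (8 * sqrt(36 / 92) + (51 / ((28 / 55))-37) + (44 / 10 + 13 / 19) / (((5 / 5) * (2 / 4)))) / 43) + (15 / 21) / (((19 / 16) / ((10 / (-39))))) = 24 * sqrt(23) / 989 + 283491857 / 4460820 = 63.67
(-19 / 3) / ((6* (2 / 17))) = -323 / 36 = -8.97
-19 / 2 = -9.50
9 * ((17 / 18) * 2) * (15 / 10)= 51 / 2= 25.50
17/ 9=1.89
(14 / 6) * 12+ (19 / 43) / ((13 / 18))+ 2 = 17112 / 559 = 30.61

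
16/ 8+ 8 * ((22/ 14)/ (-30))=166/ 105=1.58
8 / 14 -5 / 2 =-27 / 14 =-1.93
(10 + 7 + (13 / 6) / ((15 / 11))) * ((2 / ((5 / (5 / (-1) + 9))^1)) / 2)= 3346 / 225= 14.87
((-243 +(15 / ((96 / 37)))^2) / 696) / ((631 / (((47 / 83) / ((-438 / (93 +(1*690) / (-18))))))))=413547689 / 12261737705472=0.00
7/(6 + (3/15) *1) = 35/31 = 1.13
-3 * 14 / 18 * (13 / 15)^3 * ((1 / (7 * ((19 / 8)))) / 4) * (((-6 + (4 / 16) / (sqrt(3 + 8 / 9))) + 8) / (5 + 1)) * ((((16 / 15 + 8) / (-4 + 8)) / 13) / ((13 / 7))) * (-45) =221 * sqrt(35) / 641250 + 6188 / 192375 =0.03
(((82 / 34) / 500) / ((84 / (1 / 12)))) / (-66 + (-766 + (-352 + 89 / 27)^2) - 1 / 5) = 3321 / 83809844742400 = 0.00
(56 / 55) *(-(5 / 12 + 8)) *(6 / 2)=-1414 / 55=-25.71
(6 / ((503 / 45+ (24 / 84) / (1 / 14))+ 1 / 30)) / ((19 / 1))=540 / 26011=0.02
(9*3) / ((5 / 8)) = 216 / 5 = 43.20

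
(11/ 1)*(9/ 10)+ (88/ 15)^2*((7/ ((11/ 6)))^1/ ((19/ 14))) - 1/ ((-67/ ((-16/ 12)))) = 20376461/ 190950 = 106.71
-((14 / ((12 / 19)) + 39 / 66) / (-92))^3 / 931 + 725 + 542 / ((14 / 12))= 30991708121688847 / 26052834620736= 1189.57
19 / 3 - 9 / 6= 29 / 6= 4.83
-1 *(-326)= 326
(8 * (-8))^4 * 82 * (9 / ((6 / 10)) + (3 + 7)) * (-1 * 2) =-68786585600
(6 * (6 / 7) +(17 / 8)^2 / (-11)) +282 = 1413017 / 4928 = 286.73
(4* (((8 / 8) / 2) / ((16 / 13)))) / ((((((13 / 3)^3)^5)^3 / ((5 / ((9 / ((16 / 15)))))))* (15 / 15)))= 218837978263024718418 / 10315908977942302627204470186314316211062255002161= 0.00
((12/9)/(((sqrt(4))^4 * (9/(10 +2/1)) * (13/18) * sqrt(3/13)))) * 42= 28 * sqrt(39)/13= 13.45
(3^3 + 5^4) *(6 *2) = 7824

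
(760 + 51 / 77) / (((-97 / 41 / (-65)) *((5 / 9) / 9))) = 2528685783 / 7469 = 338557.48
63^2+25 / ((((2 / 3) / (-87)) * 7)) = 49041 / 14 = 3502.93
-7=-7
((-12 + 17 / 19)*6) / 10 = -633 / 95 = -6.66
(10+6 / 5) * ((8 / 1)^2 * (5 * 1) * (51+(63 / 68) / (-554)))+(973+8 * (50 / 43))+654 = 37341500125 / 202487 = 184414.31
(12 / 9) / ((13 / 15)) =20 / 13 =1.54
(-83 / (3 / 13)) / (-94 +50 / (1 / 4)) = -1079 / 318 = -3.39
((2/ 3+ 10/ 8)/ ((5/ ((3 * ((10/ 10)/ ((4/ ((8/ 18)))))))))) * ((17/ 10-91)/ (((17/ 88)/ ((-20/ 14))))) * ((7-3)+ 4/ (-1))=0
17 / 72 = 0.24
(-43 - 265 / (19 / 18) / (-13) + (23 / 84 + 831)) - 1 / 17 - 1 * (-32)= 296114509 / 352716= 839.53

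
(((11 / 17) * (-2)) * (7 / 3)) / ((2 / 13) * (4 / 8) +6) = -2002 / 4029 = -0.50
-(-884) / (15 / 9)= 2652 / 5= 530.40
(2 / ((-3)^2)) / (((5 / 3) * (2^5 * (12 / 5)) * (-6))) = -1 / 3456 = -0.00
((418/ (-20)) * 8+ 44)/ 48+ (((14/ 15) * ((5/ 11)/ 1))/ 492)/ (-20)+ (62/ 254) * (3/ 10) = -2.49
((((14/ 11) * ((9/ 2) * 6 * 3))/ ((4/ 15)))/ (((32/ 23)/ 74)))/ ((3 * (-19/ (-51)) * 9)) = 13671315/ 6688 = 2044.16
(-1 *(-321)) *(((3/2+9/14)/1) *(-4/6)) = -3210/7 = -458.57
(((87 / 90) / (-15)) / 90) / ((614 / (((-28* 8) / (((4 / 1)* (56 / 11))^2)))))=3509 / 5570208000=0.00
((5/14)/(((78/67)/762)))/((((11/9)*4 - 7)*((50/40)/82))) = -12559284/1729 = -7263.90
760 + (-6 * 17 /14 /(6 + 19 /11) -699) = 2102 /35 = 60.06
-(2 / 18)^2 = -1 / 81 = -0.01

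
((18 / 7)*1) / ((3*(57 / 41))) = 82 / 133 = 0.62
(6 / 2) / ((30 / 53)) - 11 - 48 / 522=-5039 / 870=-5.79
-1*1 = -1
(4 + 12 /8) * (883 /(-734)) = -9713 /1468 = -6.62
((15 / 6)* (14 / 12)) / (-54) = -35 / 648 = -0.05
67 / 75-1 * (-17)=1342 / 75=17.89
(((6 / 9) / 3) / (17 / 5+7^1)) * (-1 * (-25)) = 125 / 234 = 0.53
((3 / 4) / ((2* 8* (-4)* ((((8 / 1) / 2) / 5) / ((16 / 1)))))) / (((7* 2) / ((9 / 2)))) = -135 / 1792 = -0.08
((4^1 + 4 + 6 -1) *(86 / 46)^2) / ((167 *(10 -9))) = 24037 / 88343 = 0.27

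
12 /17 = 0.71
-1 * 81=-81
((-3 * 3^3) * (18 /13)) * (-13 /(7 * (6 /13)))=3159 /7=451.29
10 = 10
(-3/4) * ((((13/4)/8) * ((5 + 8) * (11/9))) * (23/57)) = -42757/21888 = -1.95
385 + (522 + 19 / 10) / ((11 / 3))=58067 / 110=527.88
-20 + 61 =41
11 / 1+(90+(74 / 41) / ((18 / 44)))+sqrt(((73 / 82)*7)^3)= 120.97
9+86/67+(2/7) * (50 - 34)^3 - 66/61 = 33743953/28609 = 1179.49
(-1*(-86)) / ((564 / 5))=215 / 282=0.76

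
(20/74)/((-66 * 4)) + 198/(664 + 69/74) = 71314343/240317220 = 0.30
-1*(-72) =72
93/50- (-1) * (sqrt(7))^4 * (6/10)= 1563/50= 31.26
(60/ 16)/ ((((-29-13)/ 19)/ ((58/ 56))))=-2755/ 1568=-1.76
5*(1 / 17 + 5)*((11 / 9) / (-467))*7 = -33110 / 71451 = -0.46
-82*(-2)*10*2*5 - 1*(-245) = 16645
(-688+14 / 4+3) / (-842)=1363 / 1684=0.81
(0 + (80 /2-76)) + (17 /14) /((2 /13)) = -787 /28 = -28.11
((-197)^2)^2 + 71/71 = 1506138482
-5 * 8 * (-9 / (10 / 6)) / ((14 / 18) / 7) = 1944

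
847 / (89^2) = 847 / 7921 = 0.11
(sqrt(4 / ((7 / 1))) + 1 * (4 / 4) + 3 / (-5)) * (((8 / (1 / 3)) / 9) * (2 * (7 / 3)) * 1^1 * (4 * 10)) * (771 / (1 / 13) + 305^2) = 184662016 / 9 + 131901440 * sqrt(7) / 9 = 59293380.42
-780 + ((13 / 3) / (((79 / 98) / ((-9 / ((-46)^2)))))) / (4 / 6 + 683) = -19101831099 / 24489526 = -780.00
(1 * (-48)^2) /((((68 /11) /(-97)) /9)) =-5531328 /17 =-325372.24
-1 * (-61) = 61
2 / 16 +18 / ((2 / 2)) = 145 / 8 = 18.12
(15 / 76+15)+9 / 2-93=-5571 / 76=-73.30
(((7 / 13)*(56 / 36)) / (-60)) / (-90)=49 / 315900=0.00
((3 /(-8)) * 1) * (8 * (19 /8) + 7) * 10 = -195 /2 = -97.50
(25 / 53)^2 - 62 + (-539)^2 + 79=816121867 / 2809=290538.22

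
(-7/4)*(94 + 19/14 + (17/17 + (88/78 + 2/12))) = -26659/156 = -170.89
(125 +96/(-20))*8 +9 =4853/5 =970.60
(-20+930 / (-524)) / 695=-1141 / 36418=-0.03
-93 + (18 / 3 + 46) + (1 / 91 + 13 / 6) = -21197 / 546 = -38.82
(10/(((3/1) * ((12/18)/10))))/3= 50/3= 16.67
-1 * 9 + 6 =-3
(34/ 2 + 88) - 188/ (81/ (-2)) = 8881/ 81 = 109.64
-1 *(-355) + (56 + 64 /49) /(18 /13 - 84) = 3107621 /8771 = 354.31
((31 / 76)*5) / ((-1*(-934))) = 155 / 70984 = 0.00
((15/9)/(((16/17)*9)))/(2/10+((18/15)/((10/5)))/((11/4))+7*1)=275/10368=0.03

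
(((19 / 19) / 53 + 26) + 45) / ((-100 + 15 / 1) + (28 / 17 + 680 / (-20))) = -63988 / 105735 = -0.61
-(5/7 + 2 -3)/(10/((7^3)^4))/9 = 1977326743/45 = 43940594.29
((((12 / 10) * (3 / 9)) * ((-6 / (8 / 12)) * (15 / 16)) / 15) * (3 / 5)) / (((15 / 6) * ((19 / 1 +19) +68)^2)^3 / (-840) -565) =567 / 110821808018000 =0.00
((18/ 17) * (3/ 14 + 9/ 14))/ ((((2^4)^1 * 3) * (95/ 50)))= 0.01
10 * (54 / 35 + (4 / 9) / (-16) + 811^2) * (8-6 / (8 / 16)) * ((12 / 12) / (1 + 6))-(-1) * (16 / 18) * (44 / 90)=-74585724586 / 19845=-3758413.94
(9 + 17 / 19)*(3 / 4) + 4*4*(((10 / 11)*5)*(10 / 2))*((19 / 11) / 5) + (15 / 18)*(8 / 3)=2798729 / 20691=135.26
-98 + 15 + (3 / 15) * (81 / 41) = -16934 / 205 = -82.60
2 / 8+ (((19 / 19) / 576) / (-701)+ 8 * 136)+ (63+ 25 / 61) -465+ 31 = 17676202835 / 24630336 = 717.66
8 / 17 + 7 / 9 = 191 / 153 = 1.25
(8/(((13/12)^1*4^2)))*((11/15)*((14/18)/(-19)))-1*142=-1578484/11115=-142.01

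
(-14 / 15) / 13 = -14 / 195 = -0.07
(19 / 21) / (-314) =-19 / 6594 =-0.00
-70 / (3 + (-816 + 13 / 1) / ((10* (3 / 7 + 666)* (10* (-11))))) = -32655000 / 1400011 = -23.32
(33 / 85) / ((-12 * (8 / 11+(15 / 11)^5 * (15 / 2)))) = -1771561 / 1976229770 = -0.00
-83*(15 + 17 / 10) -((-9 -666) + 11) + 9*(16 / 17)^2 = -2063829 / 2890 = -714.13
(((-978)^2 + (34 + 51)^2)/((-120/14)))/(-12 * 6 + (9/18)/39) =87697519/56150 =1561.84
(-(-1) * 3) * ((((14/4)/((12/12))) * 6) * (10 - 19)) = -567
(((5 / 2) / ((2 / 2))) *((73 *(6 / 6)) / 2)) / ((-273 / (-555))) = 67525 / 364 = 185.51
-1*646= -646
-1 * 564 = -564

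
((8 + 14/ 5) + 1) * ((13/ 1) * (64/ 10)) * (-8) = -196352/ 25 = -7854.08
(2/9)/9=2/81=0.02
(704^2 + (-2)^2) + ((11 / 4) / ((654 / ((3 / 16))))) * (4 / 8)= 13829780491 / 27904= 495620.00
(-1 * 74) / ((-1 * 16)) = 37 / 8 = 4.62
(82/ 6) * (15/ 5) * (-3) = -123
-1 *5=-5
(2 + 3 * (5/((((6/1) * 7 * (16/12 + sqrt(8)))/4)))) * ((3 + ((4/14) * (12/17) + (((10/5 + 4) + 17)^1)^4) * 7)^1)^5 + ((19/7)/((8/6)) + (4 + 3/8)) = 921465194993374536329666753401298393040 * sqrt(2)/69572993 + 27193461754471141872128832189268551788577/556583944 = 67588457712654270965949260000000.00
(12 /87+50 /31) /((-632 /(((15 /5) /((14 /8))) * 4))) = -9444 /497147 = -0.02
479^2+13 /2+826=460547 /2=230273.50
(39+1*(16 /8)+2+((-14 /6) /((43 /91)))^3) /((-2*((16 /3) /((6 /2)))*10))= 83083613 /38163360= 2.18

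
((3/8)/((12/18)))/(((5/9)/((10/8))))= 1.27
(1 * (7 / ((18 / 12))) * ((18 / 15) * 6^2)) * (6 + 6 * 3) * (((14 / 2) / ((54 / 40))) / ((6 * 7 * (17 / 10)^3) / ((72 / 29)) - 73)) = 301056000 / 121339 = 2481.11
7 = 7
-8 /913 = -0.01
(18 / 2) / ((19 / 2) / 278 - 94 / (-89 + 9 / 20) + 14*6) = 2954028 / 27930571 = 0.11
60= 60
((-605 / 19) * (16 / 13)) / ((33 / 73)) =-64240 / 741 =-86.69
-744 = -744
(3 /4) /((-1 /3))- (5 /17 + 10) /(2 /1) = -503 /68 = -7.40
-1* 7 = -7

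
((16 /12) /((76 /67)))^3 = 300763 /185193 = 1.62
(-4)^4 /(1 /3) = 768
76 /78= 38 /39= 0.97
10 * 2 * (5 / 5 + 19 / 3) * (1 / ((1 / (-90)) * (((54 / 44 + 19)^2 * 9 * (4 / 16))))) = -340736 / 23763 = -14.34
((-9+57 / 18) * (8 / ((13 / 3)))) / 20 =-7 / 13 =-0.54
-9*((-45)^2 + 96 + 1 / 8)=-19090.12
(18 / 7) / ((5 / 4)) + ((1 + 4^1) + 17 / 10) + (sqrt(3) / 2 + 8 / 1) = sqrt(3) / 2 + 1173 / 70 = 17.62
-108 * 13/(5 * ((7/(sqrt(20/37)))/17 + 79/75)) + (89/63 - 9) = -123640492858/326023173 + 75184200 * sqrt(185)/5174971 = -181.63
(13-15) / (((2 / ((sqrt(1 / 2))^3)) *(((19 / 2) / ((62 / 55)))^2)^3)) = -908803769344 *sqrt(2) / 1302260124847515625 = -0.00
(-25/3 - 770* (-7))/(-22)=-16145/66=-244.62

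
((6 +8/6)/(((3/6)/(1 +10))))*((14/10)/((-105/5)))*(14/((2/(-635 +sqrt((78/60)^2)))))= 10734878/225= 47710.57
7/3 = 2.33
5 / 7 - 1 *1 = -2 / 7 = -0.29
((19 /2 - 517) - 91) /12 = -399 /8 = -49.88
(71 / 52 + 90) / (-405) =-0.23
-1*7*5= -35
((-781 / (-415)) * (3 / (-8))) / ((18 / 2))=-781 / 9960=-0.08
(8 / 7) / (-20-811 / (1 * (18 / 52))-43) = -72 / 151571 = -0.00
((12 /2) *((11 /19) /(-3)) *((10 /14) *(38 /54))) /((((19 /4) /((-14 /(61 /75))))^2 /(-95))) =154000000 /212097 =726.08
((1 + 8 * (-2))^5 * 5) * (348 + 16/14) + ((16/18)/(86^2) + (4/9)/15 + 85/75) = -2316317991405239/1747305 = -1325651784.55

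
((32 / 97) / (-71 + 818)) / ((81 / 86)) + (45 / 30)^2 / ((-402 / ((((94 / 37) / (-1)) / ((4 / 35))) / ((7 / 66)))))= 136601027099 / 116397557928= 1.17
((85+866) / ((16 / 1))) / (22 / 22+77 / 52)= 4121 / 172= 23.96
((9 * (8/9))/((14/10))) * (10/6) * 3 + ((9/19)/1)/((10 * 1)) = 38063/1330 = 28.62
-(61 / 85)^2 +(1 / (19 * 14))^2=-263275851 / 511212100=-0.52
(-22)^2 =484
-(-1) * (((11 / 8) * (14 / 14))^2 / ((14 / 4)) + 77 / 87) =27775 / 19488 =1.43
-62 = -62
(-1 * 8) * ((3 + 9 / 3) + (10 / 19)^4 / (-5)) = -6239408 / 130321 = -47.88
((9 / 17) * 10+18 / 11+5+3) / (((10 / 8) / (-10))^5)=-91488256 / 187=-489242.01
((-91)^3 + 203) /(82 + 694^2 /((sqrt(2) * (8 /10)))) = 123552352 /362458168577 - 453561437560 * sqrt(2) /362458168577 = -1.77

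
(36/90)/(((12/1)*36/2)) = 1/540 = 0.00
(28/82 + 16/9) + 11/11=1151/369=3.12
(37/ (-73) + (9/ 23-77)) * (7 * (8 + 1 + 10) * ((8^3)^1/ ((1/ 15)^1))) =-132252986880/ 1679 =-78768902.25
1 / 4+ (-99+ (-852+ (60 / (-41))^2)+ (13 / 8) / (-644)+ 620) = -2845938997 / 8660512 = -328.61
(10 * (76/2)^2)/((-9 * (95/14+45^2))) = -40432/51201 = -0.79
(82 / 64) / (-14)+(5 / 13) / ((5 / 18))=7531 / 5824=1.29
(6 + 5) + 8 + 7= 26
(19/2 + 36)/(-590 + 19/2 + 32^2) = 91/887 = 0.10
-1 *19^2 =-361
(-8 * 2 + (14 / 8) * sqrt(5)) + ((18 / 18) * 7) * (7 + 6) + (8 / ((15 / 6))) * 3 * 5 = 7 * sqrt(5) / 4 + 123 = 126.91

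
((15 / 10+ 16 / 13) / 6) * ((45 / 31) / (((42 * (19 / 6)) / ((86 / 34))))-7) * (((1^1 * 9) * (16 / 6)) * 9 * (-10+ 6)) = 2498244624 / 911183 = 2741.76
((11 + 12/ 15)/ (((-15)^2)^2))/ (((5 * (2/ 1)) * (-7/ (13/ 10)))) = -767/ 177187500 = -0.00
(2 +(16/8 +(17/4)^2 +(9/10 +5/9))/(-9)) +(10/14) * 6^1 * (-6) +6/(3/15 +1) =-957331/45360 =-21.11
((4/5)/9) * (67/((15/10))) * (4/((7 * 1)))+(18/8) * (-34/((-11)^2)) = 374263/228690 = 1.64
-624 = -624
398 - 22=376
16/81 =0.20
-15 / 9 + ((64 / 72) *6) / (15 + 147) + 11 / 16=-3679 / 3888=-0.95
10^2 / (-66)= -50 / 33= -1.52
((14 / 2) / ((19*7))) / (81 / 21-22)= -7 / 2413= -0.00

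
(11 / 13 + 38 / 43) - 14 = -6859 / 559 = -12.27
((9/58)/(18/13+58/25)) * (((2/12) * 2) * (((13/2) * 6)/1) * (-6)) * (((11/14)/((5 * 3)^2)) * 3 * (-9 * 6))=451737/244412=1.85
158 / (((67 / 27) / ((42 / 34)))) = 89586 / 1139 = 78.65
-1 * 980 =-980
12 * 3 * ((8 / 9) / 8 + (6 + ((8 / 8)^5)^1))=256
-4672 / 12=-1168 / 3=-389.33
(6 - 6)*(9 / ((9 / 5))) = 0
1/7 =0.14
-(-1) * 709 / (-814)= -709 / 814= -0.87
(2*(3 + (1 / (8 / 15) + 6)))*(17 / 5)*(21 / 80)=31059 / 1600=19.41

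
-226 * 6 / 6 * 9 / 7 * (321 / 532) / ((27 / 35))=-60455 / 266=-227.27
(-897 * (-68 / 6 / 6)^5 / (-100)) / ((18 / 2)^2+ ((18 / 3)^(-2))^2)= -1698148972 / 637735275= -2.66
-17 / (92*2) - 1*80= -80.09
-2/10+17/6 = 79/30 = 2.63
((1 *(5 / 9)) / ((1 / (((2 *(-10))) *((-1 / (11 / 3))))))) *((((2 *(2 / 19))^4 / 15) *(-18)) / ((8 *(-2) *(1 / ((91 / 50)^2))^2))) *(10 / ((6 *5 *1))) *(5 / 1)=548599688 / 67196765625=0.01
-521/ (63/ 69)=-11983/ 21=-570.62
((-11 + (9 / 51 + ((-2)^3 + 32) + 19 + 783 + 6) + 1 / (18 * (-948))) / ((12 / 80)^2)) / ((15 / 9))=2382134230 / 108783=21898.04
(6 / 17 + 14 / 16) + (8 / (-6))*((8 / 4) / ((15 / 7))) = -101 / 6120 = -0.02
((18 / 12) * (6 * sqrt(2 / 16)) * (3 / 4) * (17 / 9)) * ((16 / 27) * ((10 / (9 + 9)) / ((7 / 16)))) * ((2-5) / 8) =-170 * sqrt(2) / 189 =-1.27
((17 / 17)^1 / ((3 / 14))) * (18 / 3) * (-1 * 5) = -140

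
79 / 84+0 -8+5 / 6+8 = 149 / 84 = 1.77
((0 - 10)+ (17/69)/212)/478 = -146263/6992184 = -0.02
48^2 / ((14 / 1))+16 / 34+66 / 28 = 39841 / 238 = 167.40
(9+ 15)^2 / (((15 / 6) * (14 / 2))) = 1152 / 35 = 32.91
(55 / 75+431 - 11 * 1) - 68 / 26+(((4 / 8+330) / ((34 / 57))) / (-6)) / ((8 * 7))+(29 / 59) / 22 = 401432137867 / 963842880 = 416.49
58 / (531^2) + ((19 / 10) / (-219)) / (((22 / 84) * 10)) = -0.00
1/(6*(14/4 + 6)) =1/57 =0.02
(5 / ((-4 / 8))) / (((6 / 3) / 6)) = -30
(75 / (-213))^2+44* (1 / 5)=224929 / 25205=8.92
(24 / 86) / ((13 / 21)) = 252 / 559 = 0.45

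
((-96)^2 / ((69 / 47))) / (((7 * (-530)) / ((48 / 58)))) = -1732608 / 1237285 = -1.40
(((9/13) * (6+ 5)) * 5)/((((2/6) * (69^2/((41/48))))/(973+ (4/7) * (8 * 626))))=60530965/770224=78.59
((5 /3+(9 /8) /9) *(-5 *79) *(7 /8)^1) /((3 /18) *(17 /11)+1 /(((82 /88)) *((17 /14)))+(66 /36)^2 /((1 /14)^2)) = -2734703895 /2914329632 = -0.94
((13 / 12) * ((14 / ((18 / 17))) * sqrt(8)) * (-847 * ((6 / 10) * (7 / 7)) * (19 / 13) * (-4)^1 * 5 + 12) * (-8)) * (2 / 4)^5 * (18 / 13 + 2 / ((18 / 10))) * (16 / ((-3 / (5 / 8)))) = 2798256440 * sqrt(2) / 3159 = 1252716.75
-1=-1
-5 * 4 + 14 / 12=-18.83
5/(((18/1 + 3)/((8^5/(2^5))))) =5120/21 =243.81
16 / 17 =0.94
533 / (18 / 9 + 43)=533 / 45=11.84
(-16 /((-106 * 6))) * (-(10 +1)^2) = -484 /159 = -3.04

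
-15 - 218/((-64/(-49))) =-5821/32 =-181.91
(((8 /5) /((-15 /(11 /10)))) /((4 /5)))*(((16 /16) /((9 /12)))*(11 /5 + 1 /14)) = -1166 /2625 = -0.44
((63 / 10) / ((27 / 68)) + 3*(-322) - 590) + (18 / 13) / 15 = -300308 / 195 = -1540.04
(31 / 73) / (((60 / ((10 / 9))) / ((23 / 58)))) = 0.00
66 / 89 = 0.74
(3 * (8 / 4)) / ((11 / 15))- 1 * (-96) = 1146 / 11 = 104.18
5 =5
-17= -17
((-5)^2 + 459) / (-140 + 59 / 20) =-3.53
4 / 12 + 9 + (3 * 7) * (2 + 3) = 343 / 3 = 114.33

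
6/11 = 0.55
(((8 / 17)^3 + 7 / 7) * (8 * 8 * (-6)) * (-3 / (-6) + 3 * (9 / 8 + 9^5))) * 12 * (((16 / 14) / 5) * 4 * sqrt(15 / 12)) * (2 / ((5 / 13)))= -10527149647872 * sqrt(5) / 4913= -4791252233.25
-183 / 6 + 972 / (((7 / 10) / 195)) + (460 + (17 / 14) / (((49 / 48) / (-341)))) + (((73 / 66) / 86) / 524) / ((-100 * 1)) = 27625422469182161 / 102015883200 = 270795.31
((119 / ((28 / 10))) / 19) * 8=340 / 19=17.89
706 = 706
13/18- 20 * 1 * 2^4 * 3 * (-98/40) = 42349/18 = 2352.72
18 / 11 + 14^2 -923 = -7979 / 11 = -725.36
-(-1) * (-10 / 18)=-5 / 9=-0.56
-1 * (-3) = 3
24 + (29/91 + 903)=84386/91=927.32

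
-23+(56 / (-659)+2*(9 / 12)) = -28449 / 1318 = -21.58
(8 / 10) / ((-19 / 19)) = -4 / 5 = -0.80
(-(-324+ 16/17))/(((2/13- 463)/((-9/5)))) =642564/511445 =1.26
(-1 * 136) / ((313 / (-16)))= 2176 / 313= 6.95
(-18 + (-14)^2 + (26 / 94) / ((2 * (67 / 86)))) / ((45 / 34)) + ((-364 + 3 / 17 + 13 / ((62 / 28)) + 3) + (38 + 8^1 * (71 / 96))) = -5855224717 / 33190460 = -176.41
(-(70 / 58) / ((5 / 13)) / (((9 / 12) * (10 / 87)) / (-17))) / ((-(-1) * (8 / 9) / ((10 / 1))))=13923 / 2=6961.50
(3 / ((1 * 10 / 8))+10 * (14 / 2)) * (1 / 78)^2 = 0.01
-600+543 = -57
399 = 399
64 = 64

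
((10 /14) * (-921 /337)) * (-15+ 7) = 36840 /2359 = 15.62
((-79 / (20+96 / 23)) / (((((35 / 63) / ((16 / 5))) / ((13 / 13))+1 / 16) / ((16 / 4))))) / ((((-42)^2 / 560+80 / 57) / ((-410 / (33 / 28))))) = 4229.66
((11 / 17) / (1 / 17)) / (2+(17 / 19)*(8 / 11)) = 2299 / 554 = 4.15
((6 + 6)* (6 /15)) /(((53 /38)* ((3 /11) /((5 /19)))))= 176 /53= 3.32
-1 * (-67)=67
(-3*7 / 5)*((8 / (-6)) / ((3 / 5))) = 28 / 3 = 9.33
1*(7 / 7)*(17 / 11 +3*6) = 215 / 11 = 19.55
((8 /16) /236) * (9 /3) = 3 /472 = 0.01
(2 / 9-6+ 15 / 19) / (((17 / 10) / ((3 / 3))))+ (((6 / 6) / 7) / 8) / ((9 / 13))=-52609 / 18088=-2.91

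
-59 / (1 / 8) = -472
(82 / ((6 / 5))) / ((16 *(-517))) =-205 / 24816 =-0.01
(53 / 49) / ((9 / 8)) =0.96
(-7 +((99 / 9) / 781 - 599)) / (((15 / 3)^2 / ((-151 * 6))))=1559226 / 71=21960.93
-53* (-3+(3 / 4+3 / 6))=92.75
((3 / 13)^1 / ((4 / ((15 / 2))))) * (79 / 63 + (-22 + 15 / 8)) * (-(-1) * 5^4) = -29721875 / 5824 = -5103.34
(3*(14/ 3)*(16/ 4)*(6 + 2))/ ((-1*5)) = -448/ 5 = -89.60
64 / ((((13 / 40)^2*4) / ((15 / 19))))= 384000 / 3211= 119.59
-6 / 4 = -3 / 2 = -1.50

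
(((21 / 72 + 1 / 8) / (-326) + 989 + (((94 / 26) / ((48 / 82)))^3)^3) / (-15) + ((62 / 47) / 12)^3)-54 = -1240241735688579685841699061913791391 / 1422308413604939563472460447744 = -871992.12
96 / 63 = 1.52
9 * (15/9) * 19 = 285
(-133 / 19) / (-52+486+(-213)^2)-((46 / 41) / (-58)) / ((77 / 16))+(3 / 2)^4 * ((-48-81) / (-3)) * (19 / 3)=92502515453609 / 67094432944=1378.69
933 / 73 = 12.78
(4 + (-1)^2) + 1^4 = 6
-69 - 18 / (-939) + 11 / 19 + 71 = 15451 / 5947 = 2.60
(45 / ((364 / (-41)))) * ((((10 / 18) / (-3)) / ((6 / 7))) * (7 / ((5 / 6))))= 1435 / 156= 9.20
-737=-737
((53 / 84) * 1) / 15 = 0.04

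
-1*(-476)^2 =-226576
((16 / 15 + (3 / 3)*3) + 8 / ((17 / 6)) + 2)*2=4534 / 255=17.78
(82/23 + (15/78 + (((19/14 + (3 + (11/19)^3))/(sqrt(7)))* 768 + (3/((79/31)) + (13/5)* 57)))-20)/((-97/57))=-503462016* sqrt(7)/1715833-1792522149/22912370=-854.55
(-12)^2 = 144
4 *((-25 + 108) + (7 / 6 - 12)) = 866 / 3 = 288.67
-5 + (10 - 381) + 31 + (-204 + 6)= -543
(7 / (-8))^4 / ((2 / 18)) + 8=54377 / 4096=13.28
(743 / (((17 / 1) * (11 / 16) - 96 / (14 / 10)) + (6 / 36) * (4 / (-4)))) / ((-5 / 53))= 13231344 / 95845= 138.05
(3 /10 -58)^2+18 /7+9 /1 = 2338603 /700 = 3340.86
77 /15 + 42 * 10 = 425.13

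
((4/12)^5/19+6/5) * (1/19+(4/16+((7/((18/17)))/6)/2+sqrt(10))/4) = 115011757/378963360+27707 * sqrt(10)/92340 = 1.25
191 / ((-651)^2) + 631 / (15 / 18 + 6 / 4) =270.43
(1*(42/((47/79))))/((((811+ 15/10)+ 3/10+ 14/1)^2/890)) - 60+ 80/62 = -121632187145/2075005491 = -58.62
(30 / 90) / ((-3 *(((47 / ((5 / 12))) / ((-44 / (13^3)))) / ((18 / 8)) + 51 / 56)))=3080 / 69364803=0.00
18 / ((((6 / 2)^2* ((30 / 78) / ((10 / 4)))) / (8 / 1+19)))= 351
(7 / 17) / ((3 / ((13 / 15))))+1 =856 / 765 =1.12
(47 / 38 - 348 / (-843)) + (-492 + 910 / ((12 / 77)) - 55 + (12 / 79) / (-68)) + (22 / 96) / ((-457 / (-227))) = 277555693136551 / 52429065424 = 5293.93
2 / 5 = 0.40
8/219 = 0.04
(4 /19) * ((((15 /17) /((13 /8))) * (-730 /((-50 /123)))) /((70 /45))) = 131.97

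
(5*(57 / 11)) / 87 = 95 / 319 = 0.30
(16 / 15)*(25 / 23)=80 / 69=1.16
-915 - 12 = -927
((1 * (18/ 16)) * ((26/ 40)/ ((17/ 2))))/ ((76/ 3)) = 351/ 103360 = 0.00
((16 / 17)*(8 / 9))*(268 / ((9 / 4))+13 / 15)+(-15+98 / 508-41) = 77937413 / 1748790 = 44.57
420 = 420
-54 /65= -0.83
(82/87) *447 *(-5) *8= -488720/29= -16852.41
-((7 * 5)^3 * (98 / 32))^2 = -4413675765625 / 256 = -17240920959.47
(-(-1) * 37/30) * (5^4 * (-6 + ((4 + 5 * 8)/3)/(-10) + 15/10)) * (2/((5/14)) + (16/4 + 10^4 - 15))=-1654855895/36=-45968219.31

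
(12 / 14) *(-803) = -4818 / 7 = -688.29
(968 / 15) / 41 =968 / 615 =1.57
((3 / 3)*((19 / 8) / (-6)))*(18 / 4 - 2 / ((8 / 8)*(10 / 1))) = -817 / 480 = -1.70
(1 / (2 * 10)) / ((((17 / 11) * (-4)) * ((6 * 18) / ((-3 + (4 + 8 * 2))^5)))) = -918731 / 8640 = -106.33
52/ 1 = 52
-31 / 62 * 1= -1 / 2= -0.50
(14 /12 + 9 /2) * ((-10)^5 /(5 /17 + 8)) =-28900000 /423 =-68321.51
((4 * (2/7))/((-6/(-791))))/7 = 452/21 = 21.52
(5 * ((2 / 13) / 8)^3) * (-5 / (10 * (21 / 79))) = -395 / 5905536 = -0.00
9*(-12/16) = -6.75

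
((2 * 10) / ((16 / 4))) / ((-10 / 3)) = -3 / 2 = -1.50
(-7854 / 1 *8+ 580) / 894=-31126 / 447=-69.63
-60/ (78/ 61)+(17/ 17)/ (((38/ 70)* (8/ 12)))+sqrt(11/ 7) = -21815/ 494+sqrt(77)/ 7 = -42.91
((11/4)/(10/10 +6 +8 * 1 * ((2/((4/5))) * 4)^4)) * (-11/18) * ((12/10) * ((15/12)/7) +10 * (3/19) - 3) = 12947/510764688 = 0.00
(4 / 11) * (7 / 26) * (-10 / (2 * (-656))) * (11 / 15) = 0.00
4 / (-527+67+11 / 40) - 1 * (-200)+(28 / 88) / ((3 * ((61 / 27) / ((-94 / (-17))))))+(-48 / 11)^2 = 505994063871 / 2307396553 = 219.29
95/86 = 1.10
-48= -48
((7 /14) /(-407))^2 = 0.00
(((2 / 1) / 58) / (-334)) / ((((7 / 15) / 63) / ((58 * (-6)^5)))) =1049760 / 167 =6285.99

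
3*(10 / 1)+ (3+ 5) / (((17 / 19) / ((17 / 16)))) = 39.50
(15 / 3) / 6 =5 / 6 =0.83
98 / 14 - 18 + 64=53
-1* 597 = -597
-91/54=-1.69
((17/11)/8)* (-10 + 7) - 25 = -25.58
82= 82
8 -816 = -808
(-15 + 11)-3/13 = -55/13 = -4.23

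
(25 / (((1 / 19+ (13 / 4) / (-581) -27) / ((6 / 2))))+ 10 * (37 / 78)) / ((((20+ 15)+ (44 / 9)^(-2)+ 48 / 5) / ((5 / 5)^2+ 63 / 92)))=6828220998500 / 92264811467127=0.07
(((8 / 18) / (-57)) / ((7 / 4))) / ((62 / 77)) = -88 / 15903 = -0.01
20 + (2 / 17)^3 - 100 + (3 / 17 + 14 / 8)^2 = -5996775 / 78608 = -76.29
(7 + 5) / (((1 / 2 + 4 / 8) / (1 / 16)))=3 / 4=0.75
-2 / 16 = -1 / 8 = -0.12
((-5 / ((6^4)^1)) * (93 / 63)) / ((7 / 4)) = -155 / 47628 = -0.00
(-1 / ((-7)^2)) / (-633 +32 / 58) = 29 / 898709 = 0.00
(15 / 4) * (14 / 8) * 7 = 735 / 16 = 45.94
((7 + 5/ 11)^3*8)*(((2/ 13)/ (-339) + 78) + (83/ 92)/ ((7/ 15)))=22742210834576/ 85852767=264897.82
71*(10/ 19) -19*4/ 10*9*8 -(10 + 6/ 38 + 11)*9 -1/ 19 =-66529/ 95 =-700.31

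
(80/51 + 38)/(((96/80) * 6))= 5045/918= 5.50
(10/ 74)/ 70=0.00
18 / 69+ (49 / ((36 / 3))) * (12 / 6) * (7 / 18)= 8537 / 2484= 3.44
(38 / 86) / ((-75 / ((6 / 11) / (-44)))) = 19 / 260150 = 0.00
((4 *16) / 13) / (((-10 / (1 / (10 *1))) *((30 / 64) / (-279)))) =29.30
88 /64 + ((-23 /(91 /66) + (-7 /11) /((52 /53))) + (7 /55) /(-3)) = -16.00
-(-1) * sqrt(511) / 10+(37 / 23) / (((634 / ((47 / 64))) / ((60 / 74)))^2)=497025 / 350274105344+sqrt(511) / 10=2.26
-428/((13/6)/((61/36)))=-13054/39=-334.72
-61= -61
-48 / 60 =-4 / 5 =-0.80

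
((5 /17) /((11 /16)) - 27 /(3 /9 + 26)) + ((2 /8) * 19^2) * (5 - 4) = 5297745 /59092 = 89.65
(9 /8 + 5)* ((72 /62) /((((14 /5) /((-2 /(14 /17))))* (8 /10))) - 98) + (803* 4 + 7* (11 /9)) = 11662619 /4464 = 2612.59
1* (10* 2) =20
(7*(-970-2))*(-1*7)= 47628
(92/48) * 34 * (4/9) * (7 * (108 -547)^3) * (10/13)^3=-463125137006000/59319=-7807365886.24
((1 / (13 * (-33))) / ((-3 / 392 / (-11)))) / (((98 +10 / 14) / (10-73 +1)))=170128 / 80847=2.10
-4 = -4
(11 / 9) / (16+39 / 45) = 5 / 69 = 0.07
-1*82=-82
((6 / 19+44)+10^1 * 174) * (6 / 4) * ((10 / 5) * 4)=406824 / 19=21411.79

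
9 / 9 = 1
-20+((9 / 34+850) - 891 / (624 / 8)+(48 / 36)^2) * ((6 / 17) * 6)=6612828 / 3757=1760.14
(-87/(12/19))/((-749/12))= 1653/749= 2.21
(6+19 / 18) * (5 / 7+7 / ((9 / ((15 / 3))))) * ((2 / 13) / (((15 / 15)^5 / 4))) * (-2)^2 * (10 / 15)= 1178560 / 22113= 53.30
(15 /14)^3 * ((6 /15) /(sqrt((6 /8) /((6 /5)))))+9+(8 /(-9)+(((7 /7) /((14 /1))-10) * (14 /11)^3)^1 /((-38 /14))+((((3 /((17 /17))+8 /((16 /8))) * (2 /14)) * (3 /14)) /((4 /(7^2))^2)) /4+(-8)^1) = 135 * sqrt(10) /686+457134037 /29132928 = 16.31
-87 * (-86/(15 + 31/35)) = 130935/278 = 470.99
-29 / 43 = -0.67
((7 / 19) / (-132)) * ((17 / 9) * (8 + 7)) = -595 / 7524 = -0.08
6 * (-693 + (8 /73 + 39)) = -286404 /73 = -3923.34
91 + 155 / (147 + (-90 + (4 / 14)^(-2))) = 25827 / 277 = 93.24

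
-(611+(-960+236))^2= -12769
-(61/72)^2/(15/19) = -70699/77760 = -0.91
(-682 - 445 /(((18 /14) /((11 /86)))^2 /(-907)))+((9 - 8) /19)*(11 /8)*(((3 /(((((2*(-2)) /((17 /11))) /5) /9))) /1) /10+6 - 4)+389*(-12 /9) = 508775411677 /182119104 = 2793.64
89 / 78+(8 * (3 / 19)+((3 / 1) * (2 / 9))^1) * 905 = 2589991 / 1482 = 1747.63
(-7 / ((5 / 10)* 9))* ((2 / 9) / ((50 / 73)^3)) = -2723119 / 2531250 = -1.08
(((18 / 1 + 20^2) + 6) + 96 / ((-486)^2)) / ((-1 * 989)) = -8345600 / 19466487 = -0.43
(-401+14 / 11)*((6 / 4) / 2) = -13191 / 44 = -299.80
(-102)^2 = 10404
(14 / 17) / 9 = 14 / 153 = 0.09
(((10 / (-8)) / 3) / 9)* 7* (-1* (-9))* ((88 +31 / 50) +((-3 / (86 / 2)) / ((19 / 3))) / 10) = -4223429 / 16340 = -258.47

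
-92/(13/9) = -63.69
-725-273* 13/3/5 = -4808/5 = -961.60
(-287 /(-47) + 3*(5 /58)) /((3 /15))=31.83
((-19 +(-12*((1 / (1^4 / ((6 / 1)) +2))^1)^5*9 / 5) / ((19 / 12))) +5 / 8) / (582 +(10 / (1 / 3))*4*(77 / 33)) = -5265728313 / 243241470160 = -0.02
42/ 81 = 14/ 27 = 0.52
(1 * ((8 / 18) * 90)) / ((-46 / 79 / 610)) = -963800 / 23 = -41904.35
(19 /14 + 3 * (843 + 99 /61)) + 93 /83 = 179781311 /70882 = 2536.35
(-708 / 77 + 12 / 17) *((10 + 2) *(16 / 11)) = -2133504 / 14399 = -148.17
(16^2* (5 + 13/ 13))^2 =2359296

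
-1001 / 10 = -100.10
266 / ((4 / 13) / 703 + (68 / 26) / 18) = 21878766 / 11987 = 1825.21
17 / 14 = 1.21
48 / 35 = 1.37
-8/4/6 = -1/3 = -0.33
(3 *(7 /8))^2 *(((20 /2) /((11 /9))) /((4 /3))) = 59535 /1408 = 42.28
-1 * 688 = -688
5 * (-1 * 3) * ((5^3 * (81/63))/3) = -5625/7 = -803.57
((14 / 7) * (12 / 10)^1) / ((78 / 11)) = 22 / 65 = 0.34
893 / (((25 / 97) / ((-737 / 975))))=-63839677 / 24375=-2619.06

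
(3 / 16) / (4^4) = 3 / 4096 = 0.00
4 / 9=0.44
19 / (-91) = -0.21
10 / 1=10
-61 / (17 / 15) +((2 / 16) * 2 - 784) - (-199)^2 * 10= -26985635 / 68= -396847.57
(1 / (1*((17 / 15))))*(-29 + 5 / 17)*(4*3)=-87840 / 289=-303.94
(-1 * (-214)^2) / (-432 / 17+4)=194633 / 91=2138.82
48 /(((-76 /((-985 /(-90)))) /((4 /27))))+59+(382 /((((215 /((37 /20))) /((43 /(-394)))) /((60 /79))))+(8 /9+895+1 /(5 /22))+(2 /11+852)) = 476919407705 /263466027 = 1810.17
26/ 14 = 1.86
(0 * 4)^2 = 0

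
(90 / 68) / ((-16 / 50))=-1125 / 272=-4.14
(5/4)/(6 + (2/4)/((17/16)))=17/88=0.19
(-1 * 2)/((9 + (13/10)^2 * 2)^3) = -250000/237176659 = -0.00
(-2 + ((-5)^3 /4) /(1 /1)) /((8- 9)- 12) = 133 /52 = 2.56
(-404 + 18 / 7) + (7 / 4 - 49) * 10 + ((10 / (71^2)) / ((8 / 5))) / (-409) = -50451487605 / 57729532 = -873.93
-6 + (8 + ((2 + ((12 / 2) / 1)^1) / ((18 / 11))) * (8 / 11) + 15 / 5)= 77 / 9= 8.56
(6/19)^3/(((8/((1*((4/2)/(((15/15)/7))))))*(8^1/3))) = 567/27436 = 0.02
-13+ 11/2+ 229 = 221.50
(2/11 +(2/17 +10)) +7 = 3235/187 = 17.30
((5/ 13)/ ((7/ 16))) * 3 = 240/ 91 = 2.64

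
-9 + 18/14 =-54/7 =-7.71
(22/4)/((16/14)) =4.81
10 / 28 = 0.36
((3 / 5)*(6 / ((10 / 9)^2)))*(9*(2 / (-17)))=-6561 / 2125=-3.09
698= 698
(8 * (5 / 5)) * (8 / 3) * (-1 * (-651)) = 13888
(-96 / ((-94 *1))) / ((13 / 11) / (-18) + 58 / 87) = 9504 / 5593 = 1.70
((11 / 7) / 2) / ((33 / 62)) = 31 / 21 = 1.48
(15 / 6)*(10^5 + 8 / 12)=750005 / 3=250001.67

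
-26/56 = -13/28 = -0.46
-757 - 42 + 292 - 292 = -799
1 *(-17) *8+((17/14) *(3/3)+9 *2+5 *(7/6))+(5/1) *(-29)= -255.95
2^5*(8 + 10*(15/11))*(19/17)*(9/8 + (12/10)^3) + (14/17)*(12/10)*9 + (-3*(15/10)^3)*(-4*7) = 116879553/46750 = 2500.10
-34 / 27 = -1.26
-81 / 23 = -3.52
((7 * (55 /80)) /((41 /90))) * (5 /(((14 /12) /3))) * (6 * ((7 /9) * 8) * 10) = 2079000 /41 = 50707.32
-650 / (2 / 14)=-4550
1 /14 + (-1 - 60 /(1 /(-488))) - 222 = 29057.07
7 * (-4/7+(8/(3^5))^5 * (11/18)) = -4.00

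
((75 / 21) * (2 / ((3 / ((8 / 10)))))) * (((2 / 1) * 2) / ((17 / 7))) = 160 / 51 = 3.14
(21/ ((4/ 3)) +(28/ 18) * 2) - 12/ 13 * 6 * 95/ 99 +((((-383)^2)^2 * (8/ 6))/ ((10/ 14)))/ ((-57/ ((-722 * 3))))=39287465020255789/ 25740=1526319542356.48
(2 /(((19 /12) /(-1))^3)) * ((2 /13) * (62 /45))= -47616 /445835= -0.11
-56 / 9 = -6.22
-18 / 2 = -9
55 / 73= 0.75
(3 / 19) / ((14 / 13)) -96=-25497 / 266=-95.85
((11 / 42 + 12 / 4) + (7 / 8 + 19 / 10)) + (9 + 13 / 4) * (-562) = -5777909 / 840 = -6878.46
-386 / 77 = -5.01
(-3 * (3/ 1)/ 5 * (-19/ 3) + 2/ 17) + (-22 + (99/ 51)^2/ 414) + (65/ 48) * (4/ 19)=-77201623/ 7577580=-10.19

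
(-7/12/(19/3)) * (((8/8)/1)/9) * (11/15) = -77/10260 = -0.01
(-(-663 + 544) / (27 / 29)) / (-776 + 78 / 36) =-6902 / 41787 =-0.17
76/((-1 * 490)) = -38/245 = -0.16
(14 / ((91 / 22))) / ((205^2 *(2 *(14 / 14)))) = 22 / 546325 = 0.00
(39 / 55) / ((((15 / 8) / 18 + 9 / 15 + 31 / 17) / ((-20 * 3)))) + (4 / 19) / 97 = -3518644148 / 209075449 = -16.83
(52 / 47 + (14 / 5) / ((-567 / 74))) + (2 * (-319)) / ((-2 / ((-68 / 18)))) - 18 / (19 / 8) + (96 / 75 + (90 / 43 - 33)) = -96542442127 / 77757975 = -1241.58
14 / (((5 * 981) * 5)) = 14 / 24525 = 0.00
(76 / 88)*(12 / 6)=19 / 11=1.73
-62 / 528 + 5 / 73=-943 / 19272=-0.05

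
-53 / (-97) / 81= 53 / 7857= 0.01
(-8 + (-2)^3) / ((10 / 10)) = -16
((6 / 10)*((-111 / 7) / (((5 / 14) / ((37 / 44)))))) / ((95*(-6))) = 4107 / 104500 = 0.04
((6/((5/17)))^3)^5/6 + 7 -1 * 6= 7350235618367513080.23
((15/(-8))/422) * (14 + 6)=-75/844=-0.09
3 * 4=12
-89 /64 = -1.39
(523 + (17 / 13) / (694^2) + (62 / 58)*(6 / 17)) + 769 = 3989316824437 / 3086805124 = 1292.38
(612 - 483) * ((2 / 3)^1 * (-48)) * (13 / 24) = -2236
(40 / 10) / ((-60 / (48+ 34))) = -5.47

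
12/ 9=4/ 3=1.33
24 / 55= 0.44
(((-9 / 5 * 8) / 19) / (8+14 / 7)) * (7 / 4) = -63 / 475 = -0.13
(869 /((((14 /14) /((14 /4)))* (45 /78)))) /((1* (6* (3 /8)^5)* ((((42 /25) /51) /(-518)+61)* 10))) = 7276352512 /37461123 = 194.24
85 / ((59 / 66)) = 5610 / 59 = 95.08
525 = 525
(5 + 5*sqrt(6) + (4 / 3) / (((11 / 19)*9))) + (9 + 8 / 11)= 5*sqrt(6) + 4450 / 297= 27.23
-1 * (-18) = 18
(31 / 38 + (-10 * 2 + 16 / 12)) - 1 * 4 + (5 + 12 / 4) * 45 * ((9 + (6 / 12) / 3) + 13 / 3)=551549 / 114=4838.15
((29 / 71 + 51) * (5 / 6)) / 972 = 9125 / 207036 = 0.04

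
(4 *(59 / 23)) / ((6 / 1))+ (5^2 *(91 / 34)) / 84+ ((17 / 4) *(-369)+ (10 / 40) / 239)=-1170536373 / 747592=-1565.74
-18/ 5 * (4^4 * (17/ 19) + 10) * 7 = -572292/ 95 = -6024.13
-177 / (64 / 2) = -177 / 32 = -5.53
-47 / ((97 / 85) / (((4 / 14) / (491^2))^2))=-15980 / 276244590810433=-0.00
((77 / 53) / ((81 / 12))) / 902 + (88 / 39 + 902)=689697344 / 762723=904.26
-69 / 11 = -6.27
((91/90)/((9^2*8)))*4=91/14580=0.01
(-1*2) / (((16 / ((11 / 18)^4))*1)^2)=-0.00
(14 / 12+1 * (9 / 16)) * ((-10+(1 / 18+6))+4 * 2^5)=185339 / 864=214.51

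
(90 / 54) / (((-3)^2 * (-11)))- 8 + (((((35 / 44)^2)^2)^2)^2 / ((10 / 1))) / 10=-170865981456103931945090382829 / 21314079398600313108953038848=-8.02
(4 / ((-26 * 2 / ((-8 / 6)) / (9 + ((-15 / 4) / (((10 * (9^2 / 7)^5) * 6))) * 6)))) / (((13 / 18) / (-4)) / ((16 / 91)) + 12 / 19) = -101758295521472 / 43580543387121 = -2.33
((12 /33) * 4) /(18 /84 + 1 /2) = 112 /55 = 2.04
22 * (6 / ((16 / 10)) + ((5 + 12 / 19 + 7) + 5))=17875 / 38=470.39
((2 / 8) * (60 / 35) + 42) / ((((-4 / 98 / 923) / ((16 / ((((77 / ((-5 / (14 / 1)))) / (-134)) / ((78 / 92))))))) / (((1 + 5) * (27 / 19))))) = -210984176520 / 3059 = -68971617.04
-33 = -33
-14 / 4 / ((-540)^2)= -7 / 583200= -0.00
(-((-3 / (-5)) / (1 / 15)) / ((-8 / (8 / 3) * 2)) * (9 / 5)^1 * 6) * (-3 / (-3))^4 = 81 / 5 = 16.20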